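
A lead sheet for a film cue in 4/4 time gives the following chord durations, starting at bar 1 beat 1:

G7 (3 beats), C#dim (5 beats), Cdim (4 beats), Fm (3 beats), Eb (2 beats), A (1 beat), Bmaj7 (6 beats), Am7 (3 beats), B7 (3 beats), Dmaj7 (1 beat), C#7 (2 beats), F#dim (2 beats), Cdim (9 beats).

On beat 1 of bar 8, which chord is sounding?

Beat 1 of bar 8 is beat (8−1)×4 + 1 = 29 overall.
Running totals: G7 ends at 3, C#dim ends at 8, Cdim ends at 12, Fm ends at 15, Eb ends at 17, A ends at 18, Bmaj7 ends at 24, Am7 ends at 27, B7 ends at 30.
Beat 29 falls within B7.

B7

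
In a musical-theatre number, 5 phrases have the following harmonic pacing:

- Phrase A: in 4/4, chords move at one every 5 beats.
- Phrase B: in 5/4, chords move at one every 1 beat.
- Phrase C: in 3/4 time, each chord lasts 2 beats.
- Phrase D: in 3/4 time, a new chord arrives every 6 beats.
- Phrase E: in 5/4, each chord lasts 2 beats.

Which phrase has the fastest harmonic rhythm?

Phrase B

A: 4 beats/bar ÷ 5 beats/chord = 0.8 chords/bar.
B: 5 beats/bar ÷ 1 beat/chord = 5 chords/bar.
C: 3 beats/bar ÷ 2 beats/chord = 1.5 chords/bar.
D: 3 beats/bar ÷ 6 beats/chord = 0.5 chords/bar.
E: 5 beats/bar ÷ 2 beats/chord = 2.5 chords/bar.
Fastest is B at 5 chords/bar.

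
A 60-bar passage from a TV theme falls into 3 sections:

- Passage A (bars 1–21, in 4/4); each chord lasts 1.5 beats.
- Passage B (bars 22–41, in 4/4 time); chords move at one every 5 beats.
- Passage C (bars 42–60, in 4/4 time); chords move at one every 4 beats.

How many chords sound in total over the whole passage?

91 chords

A: 21 bars × 4 beats = 84 beats; 1.5 beats/chord → 56 chords.
B: 20 bars × 4 beats = 80 beats; 5 beats/chord → 16 chords.
C: 19 bars × 4 beats = 76 beats; 4 beats/chord → 19 chords.
Total: 56 + 16 + 19 = 91.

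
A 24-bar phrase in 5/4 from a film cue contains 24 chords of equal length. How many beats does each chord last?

5 beats

24 bars × 5 beats/bar = 120 beats total.
120 beats ÷ 24 chords = 5 beats per chord.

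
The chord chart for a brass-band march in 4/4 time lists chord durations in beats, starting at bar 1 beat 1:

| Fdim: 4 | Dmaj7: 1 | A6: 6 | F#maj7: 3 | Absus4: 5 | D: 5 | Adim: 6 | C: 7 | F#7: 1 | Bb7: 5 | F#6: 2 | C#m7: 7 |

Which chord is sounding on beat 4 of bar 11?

F#6

Beat 4 of bar 11 is beat (11−1)×4 + 4 = 44 overall.
Running totals: Fdim ends at 4, Dmaj7 ends at 5, A6 ends at 11, F#maj7 ends at 14, Absus4 ends at 19, D ends at 24, Adim ends at 30, C ends at 37, F#7 ends at 38, Bb7 ends at 43, F#6 ends at 45.
Beat 44 falls within F#6.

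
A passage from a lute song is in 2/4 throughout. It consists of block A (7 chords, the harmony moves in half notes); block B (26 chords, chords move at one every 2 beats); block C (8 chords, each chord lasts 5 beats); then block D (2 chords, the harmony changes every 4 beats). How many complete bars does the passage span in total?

A: 7 × 2 = 14 beats = 7 bars.
B: 26 × 2 = 52 beats = 26 bars.
C: 8 × 5 = 40 beats = 20 bars.
D: 2 × 4 = 8 beats = 4 bars.
Total: 7 + 26 + 20 + 4 = 57 bars.

57 bars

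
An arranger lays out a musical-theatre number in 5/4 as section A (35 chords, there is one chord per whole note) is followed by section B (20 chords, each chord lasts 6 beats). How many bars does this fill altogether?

52 bars

A: 35 × 4 = 140 beats = 28 bars.
B: 20 × 6 = 120 beats = 24 bars.
Total: 28 + 24 = 52 bars.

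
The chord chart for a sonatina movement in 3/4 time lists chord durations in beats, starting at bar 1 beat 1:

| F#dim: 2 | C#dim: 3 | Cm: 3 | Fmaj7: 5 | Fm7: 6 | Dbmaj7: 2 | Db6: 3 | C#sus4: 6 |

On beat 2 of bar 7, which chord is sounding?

Dbmaj7

Beat 2 of bar 7 is beat (7−1)×3 + 2 = 20 overall.
Running totals: F#dim ends at 2, C#dim ends at 5, Cm ends at 8, Fmaj7 ends at 13, Fm7 ends at 19, Dbmaj7 ends at 21.
Beat 20 falls within Dbmaj7.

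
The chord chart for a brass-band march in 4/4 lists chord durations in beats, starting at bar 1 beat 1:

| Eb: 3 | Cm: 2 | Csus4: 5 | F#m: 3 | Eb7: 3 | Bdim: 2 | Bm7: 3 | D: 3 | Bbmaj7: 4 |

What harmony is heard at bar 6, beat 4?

Beat 4 of bar 6 is beat (6−1)×4 + 4 = 24 overall.
Running totals: Eb ends at 3, Cm ends at 5, Csus4 ends at 10, F#m ends at 13, Eb7 ends at 16, Bdim ends at 18, Bm7 ends at 21, D ends at 24.
Beat 24 falls within D.

D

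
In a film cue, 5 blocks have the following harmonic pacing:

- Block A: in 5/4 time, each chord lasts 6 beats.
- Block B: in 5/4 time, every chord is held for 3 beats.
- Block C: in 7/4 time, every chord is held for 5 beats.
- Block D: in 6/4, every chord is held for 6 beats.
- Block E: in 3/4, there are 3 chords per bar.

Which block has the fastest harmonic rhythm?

Block E

A: each chord is 6 beats in 5/4, so 5/6 per bar.
B: each chord is 3 beats in 5/4, so 5/3 per bar.
C: each chord is 5 beats in 7/4, so 1.4 per bar.
D: each chord is 6 beats in 6/4, so 1 per bar.
E: each chord is 1 beat in 3/4, so 3 per bar.
Fastest is E at 3 chords/bar.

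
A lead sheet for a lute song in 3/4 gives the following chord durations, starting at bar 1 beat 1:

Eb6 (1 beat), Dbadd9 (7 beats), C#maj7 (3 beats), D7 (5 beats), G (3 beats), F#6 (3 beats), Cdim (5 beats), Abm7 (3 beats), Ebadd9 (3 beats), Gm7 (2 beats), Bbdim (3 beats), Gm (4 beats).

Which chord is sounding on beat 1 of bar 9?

Cdim

Beat 1 of bar 9 is beat (9−1)×3 + 1 = 25 overall.
Running totals: Eb6 ends at 1, Dbadd9 ends at 8, C#maj7 ends at 11, D7 ends at 16, G ends at 19, F#6 ends at 22, Cdim ends at 27.
Beat 25 falls within Cdim.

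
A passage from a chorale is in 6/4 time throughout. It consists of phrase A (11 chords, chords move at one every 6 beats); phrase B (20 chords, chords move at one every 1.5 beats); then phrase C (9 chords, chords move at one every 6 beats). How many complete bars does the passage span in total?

25 bars

A: 11 × 6 = 66 beats = 11 bars.
B: 20 × 1.5 = 30 beats = 5 bars.
C: 9 × 6 = 54 beats = 9 bars.
Total: 11 + 5 + 9 = 25 bars.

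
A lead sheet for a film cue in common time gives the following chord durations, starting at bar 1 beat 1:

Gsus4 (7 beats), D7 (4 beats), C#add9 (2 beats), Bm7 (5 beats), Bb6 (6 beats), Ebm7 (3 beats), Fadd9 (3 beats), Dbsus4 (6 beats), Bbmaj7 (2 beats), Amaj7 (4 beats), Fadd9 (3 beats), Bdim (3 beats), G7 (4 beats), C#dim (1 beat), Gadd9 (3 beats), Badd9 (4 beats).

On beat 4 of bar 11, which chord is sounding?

Fadd9

Beat 4 of bar 11 is beat (11−1)×4 + 4 = 44 overall.
Running totals: Gsus4 ends at 7, D7 ends at 11, C#add9 ends at 13, Bm7 ends at 18, Bb6 ends at 24, Ebm7 ends at 27, Fadd9 ends at 30, Dbsus4 ends at 36, Bbmaj7 ends at 38, Amaj7 ends at 42, Fadd9 ends at 45.
Beat 44 falls within Fadd9.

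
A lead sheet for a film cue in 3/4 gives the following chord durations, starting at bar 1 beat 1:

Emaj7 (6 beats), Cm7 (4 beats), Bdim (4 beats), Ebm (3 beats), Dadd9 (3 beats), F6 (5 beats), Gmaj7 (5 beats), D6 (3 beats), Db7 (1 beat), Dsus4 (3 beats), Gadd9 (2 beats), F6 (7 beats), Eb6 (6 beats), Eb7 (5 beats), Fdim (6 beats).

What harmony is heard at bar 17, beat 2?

Eb6

Beat 2 of bar 17 is beat (17−1)×3 + 2 = 50 overall.
Running totals: Emaj7 ends at 6, Cm7 ends at 10, Bdim ends at 14, Ebm ends at 17, Dadd9 ends at 20, F6 ends at 25, Gmaj7 ends at 30, D6 ends at 33, Db7 ends at 34, Dsus4 ends at 37, Gadd9 ends at 39, F6 ends at 46, Eb6 ends at 52.
Beat 50 falls within Eb6.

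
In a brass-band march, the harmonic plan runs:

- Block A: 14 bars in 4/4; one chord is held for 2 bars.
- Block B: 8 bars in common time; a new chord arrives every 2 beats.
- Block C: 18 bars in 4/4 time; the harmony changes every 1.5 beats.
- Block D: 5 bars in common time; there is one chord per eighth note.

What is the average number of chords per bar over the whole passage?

A: 14 bars of 4 beats is 56 beats; at 8 beats each that's 7 chords.
B: 8 bars of 4 beats is 32 beats; at 2 beats each that's 16 chords.
C: 18 bars of 4 beats is 72 beats; at 1.5 beats each that's 48 chords.
D: 5 bars of 4 beats is 20 beats; at 0.5 beats each that's 40 chords.
Overall: 111 chords over 45 bars → 111/45 = 37/15 chords per bar.

37/15 chords per bar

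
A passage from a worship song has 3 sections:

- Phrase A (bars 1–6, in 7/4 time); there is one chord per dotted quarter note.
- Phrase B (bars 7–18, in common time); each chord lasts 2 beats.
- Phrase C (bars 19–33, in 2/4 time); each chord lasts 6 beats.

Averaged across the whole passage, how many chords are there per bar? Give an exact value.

19/11 chords per bar

A: 6 × 7 = 42 beats ÷ 1.5 = 28 chords.
B: 12 × 4 = 48 beats ÷ 2 = 24 chords.
C: 15 × 2 = 30 beats ÷ 6 = 5 chords.
Overall: 57 chords over 33 bars → 57/33 = 19/11 chords per bar.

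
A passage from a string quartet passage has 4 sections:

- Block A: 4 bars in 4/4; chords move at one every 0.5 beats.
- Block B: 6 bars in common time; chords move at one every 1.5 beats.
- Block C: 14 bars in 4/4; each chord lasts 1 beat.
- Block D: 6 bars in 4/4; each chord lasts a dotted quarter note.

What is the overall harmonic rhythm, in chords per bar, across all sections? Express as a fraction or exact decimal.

4 chords per bar

A: 4 × 4 = 16 beats ÷ 0.5 = 32 chords.
B: 6 × 4 = 24 beats ÷ 1.5 = 16 chords.
C: 14 × 4 = 56 beats ÷ 1 = 56 chords.
D: 6 × 4 = 24 beats ÷ 1.5 = 16 chords.
Overall: 120 chords over 30 bars → 120/30 = 4 chords per bar.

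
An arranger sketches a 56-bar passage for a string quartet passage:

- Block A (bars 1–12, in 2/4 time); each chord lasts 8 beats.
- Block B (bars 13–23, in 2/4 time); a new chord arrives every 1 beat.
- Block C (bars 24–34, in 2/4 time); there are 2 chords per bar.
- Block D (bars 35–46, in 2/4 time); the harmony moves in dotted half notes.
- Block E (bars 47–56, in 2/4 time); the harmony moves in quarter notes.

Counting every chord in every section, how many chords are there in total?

A has 24 beats and chords last 8 each, so 3 chords.
B has 22 beats and chords last 1 each, so 22 chords.
C has 22 beats and chords last 1 each, so 22 chords.
D has 24 beats and chords last 3 each, so 8 chords.
E has 20 beats and chords last 1 each, so 20 chords.
Total: 3 + 22 + 22 + 8 + 20 = 75.

75 chords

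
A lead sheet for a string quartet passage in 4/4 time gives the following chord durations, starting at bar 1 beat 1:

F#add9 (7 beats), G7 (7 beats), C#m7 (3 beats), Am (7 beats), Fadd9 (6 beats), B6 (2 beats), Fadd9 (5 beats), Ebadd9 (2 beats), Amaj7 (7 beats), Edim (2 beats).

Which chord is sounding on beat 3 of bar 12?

Beat 3 of bar 12 is beat (12−1)×4 + 3 = 47 overall.
Running totals: F#add9 ends at 7, G7 ends at 14, C#m7 ends at 17, Am ends at 24, Fadd9 ends at 30, B6 ends at 32, Fadd9 ends at 37, Ebadd9 ends at 39, Amaj7 ends at 46, Edim ends at 48.
Beat 47 falls within Edim.

Edim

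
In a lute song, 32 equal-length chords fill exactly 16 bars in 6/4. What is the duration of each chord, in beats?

3 beats

16 bars × 6 beats/bar = 96 beats total.
96 beats ÷ 32 chords = 3 beats per chord.
(That is a dotted half note.)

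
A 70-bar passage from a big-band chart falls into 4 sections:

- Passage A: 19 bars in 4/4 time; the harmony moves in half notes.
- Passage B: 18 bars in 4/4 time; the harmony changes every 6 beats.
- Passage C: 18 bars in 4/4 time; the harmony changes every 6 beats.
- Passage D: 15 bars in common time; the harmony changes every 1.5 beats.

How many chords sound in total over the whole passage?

102 chords

A has 76 beats and chords last 2 each, so 38 chords.
B has 72 beats and chords last 6 each, so 12 chords.
C has 72 beats and chords last 6 each, so 12 chords.
D has 60 beats and chords last 1.5 each, so 40 chords.
Total: 38 + 12 + 12 + 40 = 102.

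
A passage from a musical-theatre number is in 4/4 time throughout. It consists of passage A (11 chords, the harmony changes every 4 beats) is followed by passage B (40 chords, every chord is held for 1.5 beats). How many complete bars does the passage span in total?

A: 11 × 4 = 44 beats = 11 bars.
B: 40 × 1.5 = 60 beats = 15 bars.
Total: 11 + 15 = 26 bars.

26 bars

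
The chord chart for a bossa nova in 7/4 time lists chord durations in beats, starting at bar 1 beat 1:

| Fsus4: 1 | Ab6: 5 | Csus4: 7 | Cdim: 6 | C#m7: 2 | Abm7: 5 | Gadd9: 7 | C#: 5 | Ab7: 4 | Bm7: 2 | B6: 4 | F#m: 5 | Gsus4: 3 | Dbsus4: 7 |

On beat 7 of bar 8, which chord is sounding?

Gsus4

Beat 7 of bar 8 is beat (8−1)×7 + 7 = 56 overall.
Running totals: Fsus4 ends at 1, Ab6 ends at 6, Csus4 ends at 13, Cdim ends at 19, C#m7 ends at 21, Abm7 ends at 26, Gadd9 ends at 33, C# ends at 38, Ab7 ends at 42, Bm7 ends at 44, B6 ends at 48, F#m ends at 53, Gsus4 ends at 56.
Beat 56 falls within Gsus4.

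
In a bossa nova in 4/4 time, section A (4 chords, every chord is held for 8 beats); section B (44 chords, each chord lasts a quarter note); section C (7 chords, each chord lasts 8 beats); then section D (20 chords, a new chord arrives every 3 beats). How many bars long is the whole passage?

48 bars

A: 4 × 8 = 32 beats = 8 bars.
B: 44 × 1 = 44 beats = 11 bars.
C: 7 × 8 = 56 beats = 14 bars.
D: 20 × 3 = 60 beats = 15 bars.
Total: 8 + 11 + 14 + 15 = 48 bars.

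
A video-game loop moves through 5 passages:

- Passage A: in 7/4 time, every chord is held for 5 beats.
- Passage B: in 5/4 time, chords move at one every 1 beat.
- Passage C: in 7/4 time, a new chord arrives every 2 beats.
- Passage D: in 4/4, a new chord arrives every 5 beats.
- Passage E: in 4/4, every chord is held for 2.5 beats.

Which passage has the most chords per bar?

A: each chord is 5 beats in 7/4, so 1.4 per bar.
B: each chord is 1 beat in 5/4, so 5 per bar.
C: each chord is 2 beats in 7/4, so 3.5 per bar.
D: each chord is 5 beats in 4/4, so 0.8 per bar.
E: each chord is 2.5 beats in 4/4, so 1.6 per bar.
Fastest is B at 5 chords/bar.

Passage B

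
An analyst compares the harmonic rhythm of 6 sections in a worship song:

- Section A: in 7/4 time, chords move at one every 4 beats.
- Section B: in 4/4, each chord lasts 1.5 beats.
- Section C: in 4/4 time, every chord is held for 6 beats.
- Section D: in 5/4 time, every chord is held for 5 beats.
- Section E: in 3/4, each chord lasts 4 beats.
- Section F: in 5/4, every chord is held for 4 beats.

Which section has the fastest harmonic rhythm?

A: 7 beats/bar ÷ 4 beats/chord = 1.75 chords/bar.
B: 4 beats/bar ÷ 1.5 beats/chord = 8/3 chords/bar.
C: 4 beats/bar ÷ 6 beats/chord = 2/3 chords/bar.
D: 5 beats/bar ÷ 5 beats/chord = 1 chord/bar.
E: 3 beats/bar ÷ 4 beats/chord = 0.75 chords/bar.
F: 5 beats/bar ÷ 4 beats/chord = 1.25 chords/bar.
Fastest is B at 8/3 chords/bar.

Section B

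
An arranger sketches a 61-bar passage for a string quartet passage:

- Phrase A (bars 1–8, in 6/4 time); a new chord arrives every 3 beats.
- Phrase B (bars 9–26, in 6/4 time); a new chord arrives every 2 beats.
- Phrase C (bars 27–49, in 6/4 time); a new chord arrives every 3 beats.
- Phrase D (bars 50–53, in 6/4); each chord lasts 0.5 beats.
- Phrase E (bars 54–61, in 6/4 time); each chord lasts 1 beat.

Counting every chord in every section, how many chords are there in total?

212 chords

A has 48 beats and chords last 3 each, so 16 chords.
B has 108 beats and chords last 2 each, so 54 chords.
C has 138 beats and chords last 3 each, so 46 chords.
D has 24 beats and chords last 0.5 each, so 48 chords.
E has 48 beats and chords last 1 each, so 48 chords.
Total: 16 + 54 + 46 + 48 + 48 = 212.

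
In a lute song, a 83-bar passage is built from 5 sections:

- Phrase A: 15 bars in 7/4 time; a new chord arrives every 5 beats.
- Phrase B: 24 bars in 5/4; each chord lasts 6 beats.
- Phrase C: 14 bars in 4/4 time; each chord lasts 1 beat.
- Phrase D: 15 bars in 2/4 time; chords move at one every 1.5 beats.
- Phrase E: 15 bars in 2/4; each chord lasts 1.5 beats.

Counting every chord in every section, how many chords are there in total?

A: 15·7 = 105 beats, 105/5 = 21 chords.
B: 24·5 = 120 beats, 120/6 = 20 chords.
C: 14·4 = 56 beats, 56/1 = 56 chords.
D: 15·2 = 30 beats, 30/1.5 = 20 chords.
E: 15·2 = 30 beats, 30/1.5 = 20 chords.
Total: 21 + 20 + 56 + 20 + 20 = 137.

137 chords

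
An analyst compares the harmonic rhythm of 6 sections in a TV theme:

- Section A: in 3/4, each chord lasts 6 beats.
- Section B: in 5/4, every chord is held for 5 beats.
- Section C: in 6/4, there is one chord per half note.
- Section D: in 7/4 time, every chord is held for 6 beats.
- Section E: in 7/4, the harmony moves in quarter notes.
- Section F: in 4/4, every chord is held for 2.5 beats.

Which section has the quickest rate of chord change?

Section E

A: each chord is 6 beats in 3/4, so 0.5 per bar.
B: each chord is 5 beats in 5/4, so 1 per bar.
C: each chord is 2 beats in 6/4, so 3 per bar.
D: each chord is 6 beats in 7/4, so 7/6 per bar.
E: each chord is 1 beat in 7/4, so 7 per bar.
F: each chord is 2.5 beats in 4/4, so 1.6 per bar.
Fastest is E at 7 chords/bar.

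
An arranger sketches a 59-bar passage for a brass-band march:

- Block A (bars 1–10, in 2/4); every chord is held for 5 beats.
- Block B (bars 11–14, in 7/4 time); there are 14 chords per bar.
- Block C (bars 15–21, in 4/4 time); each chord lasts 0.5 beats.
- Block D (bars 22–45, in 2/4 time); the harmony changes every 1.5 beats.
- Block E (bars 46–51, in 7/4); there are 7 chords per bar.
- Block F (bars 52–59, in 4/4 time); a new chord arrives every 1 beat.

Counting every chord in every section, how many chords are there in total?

A: 10 bars × 2 beats = 20 beats; 5 beats/chord → 4 chords.
B: 4 bars × 7 beats = 28 beats; 0.5 beats/chord → 56 chords.
C: 7 bars × 4 beats = 28 beats; 0.5 beats/chord → 56 chords.
D: 24 bars × 2 beats = 48 beats; 1.5 beats/chord → 32 chords.
E: 6 bars × 7 beats = 42 beats; 1 beat/chord → 42 chords.
F: 8 bars × 4 beats = 32 beats; 1 beat/chord → 32 chords.
Total: 4 + 56 + 56 + 32 + 42 + 32 = 222.

222 chords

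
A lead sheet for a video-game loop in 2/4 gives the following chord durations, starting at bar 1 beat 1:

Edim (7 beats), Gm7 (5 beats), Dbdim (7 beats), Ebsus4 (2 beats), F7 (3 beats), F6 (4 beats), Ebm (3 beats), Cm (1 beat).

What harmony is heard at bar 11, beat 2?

F7

Beat 2 of bar 11 is beat (11−1)×2 + 2 = 22 overall.
Running totals: Edim ends at 7, Gm7 ends at 12, Dbdim ends at 19, Ebsus4 ends at 21, F7 ends at 24.
Beat 22 falls within F7.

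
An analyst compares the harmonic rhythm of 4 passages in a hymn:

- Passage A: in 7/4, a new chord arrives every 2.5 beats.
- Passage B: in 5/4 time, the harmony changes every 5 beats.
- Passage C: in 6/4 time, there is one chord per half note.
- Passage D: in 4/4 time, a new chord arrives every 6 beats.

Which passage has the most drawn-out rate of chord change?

Passage D

A: 7 beats/bar ÷ 2.5 beats/chord = 2.8 chords/bar.
B: 5 beats/bar ÷ 5 beats/chord = 1 chord/bar.
C: 6 beats/bar ÷ 2 beats/chord = 3 chords/bar.
D: 4 beats/bar ÷ 6 beats/chord = 2/3 chords/bar.
Slowest is D at 2/3 chords/bar.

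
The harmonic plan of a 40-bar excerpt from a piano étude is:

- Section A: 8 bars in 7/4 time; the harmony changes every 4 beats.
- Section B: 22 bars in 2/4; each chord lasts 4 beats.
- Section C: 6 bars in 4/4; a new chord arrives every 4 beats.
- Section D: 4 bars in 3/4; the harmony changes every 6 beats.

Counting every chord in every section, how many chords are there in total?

A: 8·7 = 56 beats, 56/4 = 14 chords.
B: 22·2 = 44 beats, 44/4 = 11 chords.
C: 6·4 = 24 beats, 24/4 = 6 chords.
D: 4·3 = 12 beats, 12/6 = 2 chords.
Total: 14 + 11 + 6 + 2 = 33.

33 chords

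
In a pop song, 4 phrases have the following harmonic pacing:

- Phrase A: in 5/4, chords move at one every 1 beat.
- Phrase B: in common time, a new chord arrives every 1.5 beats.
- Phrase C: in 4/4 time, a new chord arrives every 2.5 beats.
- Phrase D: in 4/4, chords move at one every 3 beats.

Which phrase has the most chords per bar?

A: 5/1 = 5 chords/bar.
B: 4/1.5 = 8/3 chords/bar.
C: 4/2.5 = 1.6 chords/bar.
D: 4/3 = 4/3 chords/bar.
Fastest is A at 5 chords/bar.

Phrase A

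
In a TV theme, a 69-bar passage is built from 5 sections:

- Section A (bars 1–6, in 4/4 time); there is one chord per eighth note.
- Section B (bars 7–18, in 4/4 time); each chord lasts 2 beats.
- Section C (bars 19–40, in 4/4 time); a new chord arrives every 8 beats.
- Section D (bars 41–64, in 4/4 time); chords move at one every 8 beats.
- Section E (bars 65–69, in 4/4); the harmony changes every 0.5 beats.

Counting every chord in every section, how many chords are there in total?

A: 6·4 = 24 beats, 24/0.5 = 48 chords.
B: 12·4 = 48 beats, 48/2 = 24 chords.
C: 22·4 = 88 beats, 88/8 = 11 chords.
D: 24·4 = 96 beats, 96/8 = 12 chords.
E: 5·4 = 20 beats, 20/0.5 = 40 chords.
Total: 48 + 24 + 11 + 12 + 40 = 135.

135 chords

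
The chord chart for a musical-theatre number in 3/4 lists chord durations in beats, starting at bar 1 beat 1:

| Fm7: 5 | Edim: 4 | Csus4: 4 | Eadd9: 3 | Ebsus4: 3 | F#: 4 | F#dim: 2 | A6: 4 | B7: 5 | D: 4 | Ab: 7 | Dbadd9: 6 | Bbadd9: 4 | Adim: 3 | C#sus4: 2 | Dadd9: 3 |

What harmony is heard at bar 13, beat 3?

Beat 3 of bar 13 is beat (13−1)×3 + 3 = 39 overall.
Running totals: Fm7 ends at 5, Edim ends at 9, Csus4 ends at 13, Eadd9 ends at 16, Ebsus4 ends at 19, F# ends at 23, F#dim ends at 25, A6 ends at 29, B7 ends at 34, D ends at 38, Ab ends at 45.
Beat 39 falls within Ab.

Ab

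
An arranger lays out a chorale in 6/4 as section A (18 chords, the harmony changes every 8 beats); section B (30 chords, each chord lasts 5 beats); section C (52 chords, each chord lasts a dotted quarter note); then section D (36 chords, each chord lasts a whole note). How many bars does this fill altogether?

86 bars

A: 18 × 8 = 144 beats = 24 bars.
B: 30 × 5 = 150 beats = 25 bars.
C: 52 × 1.5 = 78 beats = 13 bars.
D: 36 × 4 = 144 beats = 24 bars.
Total: 24 + 25 + 13 + 24 = 86 bars.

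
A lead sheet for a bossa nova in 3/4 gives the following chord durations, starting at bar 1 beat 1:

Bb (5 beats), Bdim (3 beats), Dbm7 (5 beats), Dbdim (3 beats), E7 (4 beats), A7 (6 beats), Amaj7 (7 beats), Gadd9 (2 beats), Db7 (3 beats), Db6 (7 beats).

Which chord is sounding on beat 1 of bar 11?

Beat 1 of bar 11 is beat (11−1)×3 + 1 = 31 overall.
Running totals: Bb ends at 5, Bdim ends at 8, Dbm7 ends at 13, Dbdim ends at 16, E7 ends at 20, A7 ends at 26, Amaj7 ends at 33.
Beat 31 falls within Amaj7.

Amaj7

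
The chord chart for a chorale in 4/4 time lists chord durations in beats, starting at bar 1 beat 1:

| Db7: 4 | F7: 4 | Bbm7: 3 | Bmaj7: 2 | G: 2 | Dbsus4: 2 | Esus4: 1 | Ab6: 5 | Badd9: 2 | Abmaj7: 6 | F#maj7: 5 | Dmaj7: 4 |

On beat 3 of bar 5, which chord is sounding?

Beat 3 of bar 5 is beat (5−1)×4 + 3 = 19 overall.
Running totals: Db7 ends at 4, F7 ends at 8, Bbm7 ends at 11, Bmaj7 ends at 13, G ends at 15, Dbsus4 ends at 17, Esus4 ends at 18, Ab6 ends at 23.
Beat 19 falls within Ab6.

Ab6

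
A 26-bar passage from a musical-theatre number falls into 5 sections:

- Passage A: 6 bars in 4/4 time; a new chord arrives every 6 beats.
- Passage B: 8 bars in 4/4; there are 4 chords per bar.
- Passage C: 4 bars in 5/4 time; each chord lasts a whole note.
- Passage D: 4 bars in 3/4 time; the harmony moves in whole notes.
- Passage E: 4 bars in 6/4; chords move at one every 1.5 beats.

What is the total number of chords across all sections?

60 chords

A: 6 bars × 4 beats = 24 beats; 6 beats/chord → 4 chords.
B: 8 bars × 4 beats = 32 beats; 1 beat/chord → 32 chords.
C: 4 bars × 5 beats = 20 beats; 4 beats/chord → 5 chords.
D: 4 bars × 3 beats = 12 beats; 4 beats/chord → 3 chords.
E: 4 bars × 6 beats = 24 beats; 1.5 beats/chord → 16 chords.
Total: 4 + 32 + 5 + 3 + 16 = 60.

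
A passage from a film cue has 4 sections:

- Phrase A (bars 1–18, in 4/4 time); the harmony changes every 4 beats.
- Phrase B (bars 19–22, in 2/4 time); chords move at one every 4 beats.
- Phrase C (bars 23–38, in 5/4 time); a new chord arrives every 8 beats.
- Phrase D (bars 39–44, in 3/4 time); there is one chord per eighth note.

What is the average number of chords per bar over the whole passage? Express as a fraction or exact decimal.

1.5 chords per bar

A: 18 bars of 4 beats is 72 beats; at 4 beats each that's 18 chords.
B: 4 bars of 2 beats is 8 beats; at 4 beats each that's 2 chords.
C: 16 bars of 5 beats is 80 beats; at 8 beats each that's 10 chords.
D: 6 bars of 3 beats is 18 beats; at 0.5 beats each that's 36 chords.
Overall: 66 chords over 44 bars → 66/44 = 1.5 chords per bar.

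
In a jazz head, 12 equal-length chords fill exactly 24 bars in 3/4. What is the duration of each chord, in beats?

24 bars × 3 beats/bar = 72 beats total.
72 beats ÷ 12 chords = 6 beats per chord.

6 beats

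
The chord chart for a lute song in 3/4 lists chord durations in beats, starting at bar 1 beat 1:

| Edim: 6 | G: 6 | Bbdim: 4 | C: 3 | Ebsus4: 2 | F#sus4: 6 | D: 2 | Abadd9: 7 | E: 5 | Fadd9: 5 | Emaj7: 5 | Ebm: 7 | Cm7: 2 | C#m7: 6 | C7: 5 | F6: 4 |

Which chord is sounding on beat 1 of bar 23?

C7

Beat 1 of bar 23 is beat (23−1)×3 + 1 = 67 overall.
Running totals: Edim ends at 6, G ends at 12, Bbdim ends at 16, C ends at 19, Ebsus4 ends at 21, F#sus4 ends at 27, D ends at 29, Abadd9 ends at 36, E ends at 41, Fadd9 ends at 46, Emaj7 ends at 51, Ebm ends at 58, Cm7 ends at 60, C#m7 ends at 66, C7 ends at 71.
Beat 67 falls within C7.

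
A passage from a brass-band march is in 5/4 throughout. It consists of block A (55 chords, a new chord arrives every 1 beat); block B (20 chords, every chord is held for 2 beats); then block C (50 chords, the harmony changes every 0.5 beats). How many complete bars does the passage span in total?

A: 55 × 1 = 55 beats = 11 bars.
B: 20 × 2 = 40 beats = 8 bars.
C: 50 × 0.5 = 25 beats = 5 bars.
Total: 11 + 8 + 5 = 24 bars.

24 bars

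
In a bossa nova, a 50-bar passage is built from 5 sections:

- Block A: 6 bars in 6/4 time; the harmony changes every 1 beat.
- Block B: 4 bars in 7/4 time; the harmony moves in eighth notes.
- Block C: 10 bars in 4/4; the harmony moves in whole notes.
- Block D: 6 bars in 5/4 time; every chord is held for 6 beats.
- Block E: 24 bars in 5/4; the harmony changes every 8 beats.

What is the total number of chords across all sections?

122 chords

A: 6·6 = 36 beats, 36/1 = 36 chords.
B: 4·7 = 28 beats, 28/0.5 = 56 chords.
C: 10·4 = 40 beats, 40/4 = 10 chords.
D: 6·5 = 30 beats, 30/6 = 5 chords.
E: 24·5 = 120 beats, 120/8 = 15 chords.
Total: 36 + 56 + 10 + 5 + 15 = 122.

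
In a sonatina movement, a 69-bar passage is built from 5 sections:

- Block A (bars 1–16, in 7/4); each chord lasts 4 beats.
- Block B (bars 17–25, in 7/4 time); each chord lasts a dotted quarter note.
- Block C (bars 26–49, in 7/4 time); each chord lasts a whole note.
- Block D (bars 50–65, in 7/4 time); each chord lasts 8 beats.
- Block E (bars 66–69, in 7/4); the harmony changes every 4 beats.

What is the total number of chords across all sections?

133 chords

A has 112 beats and chords last 4 each, so 28 chords.
B has 63 beats and chords last 1.5 each, so 42 chords.
C has 168 beats and chords last 4 each, so 42 chords.
D has 112 beats and chords last 8 each, so 14 chords.
E has 28 beats and chords last 4 each, so 7 chords.
Total: 28 + 42 + 42 + 14 + 7 = 133.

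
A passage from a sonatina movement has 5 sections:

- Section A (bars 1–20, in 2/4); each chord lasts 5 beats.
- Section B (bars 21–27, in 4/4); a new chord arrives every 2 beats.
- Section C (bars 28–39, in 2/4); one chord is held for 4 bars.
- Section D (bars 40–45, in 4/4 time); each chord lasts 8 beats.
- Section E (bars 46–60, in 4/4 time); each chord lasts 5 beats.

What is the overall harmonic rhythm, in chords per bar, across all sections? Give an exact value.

2/3 chords per bar

A: 20 × 2 = 40 beats ÷ 5 = 8 chords.
B: 7 × 4 = 28 beats ÷ 2 = 14 chords.
C: 12 × 2 = 24 beats ÷ 8 = 3 chords.
D: 6 × 4 = 24 beats ÷ 8 = 3 chords.
E: 15 × 4 = 60 beats ÷ 5 = 12 chords.
Overall: 40 chords over 60 bars → 40/60 = 2/3 chords per bar.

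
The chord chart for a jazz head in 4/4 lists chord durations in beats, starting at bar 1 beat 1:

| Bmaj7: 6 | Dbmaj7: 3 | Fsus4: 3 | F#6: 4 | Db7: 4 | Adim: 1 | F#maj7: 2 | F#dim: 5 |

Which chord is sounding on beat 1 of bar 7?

Beat 1 of bar 7 is beat (7−1)×4 + 1 = 25 overall.
Running totals: Bmaj7 ends at 6, Dbmaj7 ends at 9, Fsus4 ends at 12, F#6 ends at 16, Db7 ends at 20, Adim ends at 21, F#maj7 ends at 23, F#dim ends at 28.
Beat 25 falls within F#dim.

F#dim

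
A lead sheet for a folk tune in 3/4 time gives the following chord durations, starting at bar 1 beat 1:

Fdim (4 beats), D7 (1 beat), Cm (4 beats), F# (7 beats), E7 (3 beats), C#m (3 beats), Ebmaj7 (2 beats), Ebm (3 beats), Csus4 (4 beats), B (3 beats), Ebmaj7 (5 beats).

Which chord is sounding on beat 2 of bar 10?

Csus4

Beat 2 of bar 10 is beat (10−1)×3 + 2 = 29 overall.
Running totals: Fdim ends at 4, D7 ends at 5, Cm ends at 9, F# ends at 16, E7 ends at 19, C#m ends at 22, Ebmaj7 ends at 24, Ebm ends at 27, Csus4 ends at 31.
Beat 29 falls within Csus4.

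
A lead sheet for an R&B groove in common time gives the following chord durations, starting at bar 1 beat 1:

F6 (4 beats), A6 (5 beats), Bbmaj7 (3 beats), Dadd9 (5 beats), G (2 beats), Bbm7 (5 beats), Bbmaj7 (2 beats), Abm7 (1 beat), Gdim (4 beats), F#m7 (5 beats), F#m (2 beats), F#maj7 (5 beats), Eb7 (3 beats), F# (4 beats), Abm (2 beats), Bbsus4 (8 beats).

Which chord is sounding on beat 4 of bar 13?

Abm

Beat 4 of bar 13 is beat (13−1)×4 + 4 = 52 overall.
Running totals: F6 ends at 4, A6 ends at 9, Bbmaj7 ends at 12, Dadd9 ends at 17, G ends at 19, Bbm7 ends at 24, Bbmaj7 ends at 26, Abm7 ends at 27, Gdim ends at 31, F#m7 ends at 36, F#m ends at 38, F#maj7 ends at 43, Eb7 ends at 46, F# ends at 50, Abm ends at 52.
Beat 52 falls within Abm.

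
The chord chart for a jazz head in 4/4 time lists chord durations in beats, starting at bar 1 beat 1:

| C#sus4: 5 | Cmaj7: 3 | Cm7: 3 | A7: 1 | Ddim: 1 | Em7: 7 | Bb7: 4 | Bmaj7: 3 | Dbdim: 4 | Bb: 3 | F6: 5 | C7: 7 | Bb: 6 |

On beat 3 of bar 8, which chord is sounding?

Beat 3 of bar 8 is beat (8−1)×4 + 3 = 31 overall.
Running totals: C#sus4 ends at 5, Cmaj7 ends at 8, Cm7 ends at 11, A7 ends at 12, Ddim ends at 13, Em7 ends at 20, Bb7 ends at 24, Bmaj7 ends at 27, Dbdim ends at 31.
Beat 31 falls within Dbdim.

Dbdim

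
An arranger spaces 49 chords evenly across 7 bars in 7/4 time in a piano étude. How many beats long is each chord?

1 beat

7 bars × 7 beats/bar = 49 beats total.
49 beats ÷ 49 chords = 1 beats per chord.
(That is a quarter note.)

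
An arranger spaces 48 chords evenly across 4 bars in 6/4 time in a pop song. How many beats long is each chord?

4 bars × 6 beats/bar = 24 beats total.
24 beats ÷ 48 chords = 0.5 beats per chord.
(That is an eighth note.)

0.5 beats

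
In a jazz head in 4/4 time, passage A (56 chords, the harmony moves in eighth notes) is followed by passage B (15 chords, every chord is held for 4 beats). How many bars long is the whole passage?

A: 56 × 0.5 = 28 beats = 7 bars.
B: 15 × 4 = 60 beats = 15 bars.
Total: 7 + 15 = 22 bars.

22 bars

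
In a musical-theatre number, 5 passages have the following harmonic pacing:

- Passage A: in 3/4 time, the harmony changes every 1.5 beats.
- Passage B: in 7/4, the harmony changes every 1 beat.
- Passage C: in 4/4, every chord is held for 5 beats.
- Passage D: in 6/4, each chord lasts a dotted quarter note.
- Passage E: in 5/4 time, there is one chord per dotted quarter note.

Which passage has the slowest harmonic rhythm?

Passage C

A: each chord is 1.5 beats in 3/4, so 2 per bar.
B: each chord is 1 beat in 7/4, so 7 per bar.
C: each chord is 5 beats in 4/4, so 0.8 per bar.
D: each chord is 1.5 beats in 6/4, so 4 per bar.
E: each chord is 1.5 beats in 5/4, so 10/3 per bar.
Slowest is C at 0.8 chords/bar.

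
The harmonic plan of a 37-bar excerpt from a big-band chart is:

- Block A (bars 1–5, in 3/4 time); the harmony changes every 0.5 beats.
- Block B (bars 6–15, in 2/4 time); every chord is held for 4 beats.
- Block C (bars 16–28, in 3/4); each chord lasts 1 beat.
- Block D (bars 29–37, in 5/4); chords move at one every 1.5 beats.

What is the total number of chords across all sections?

104 chords

A: 5·3 = 15 beats, 15/0.5 = 30 chords.
B: 10·2 = 20 beats, 20/4 = 5 chords.
C: 13·3 = 39 beats, 39/1 = 39 chords.
D: 9·5 = 45 beats, 45/1.5 = 30 chords.
Total: 30 + 5 + 39 + 30 = 104.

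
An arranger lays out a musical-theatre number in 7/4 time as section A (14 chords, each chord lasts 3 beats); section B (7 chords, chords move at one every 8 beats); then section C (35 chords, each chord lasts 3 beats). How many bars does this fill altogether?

29 bars

A: 14 × 3 = 42 beats = 6 bars.
B: 7 × 8 = 56 beats = 8 bars.
C: 35 × 3 = 105 beats = 15 bars.
Total: 6 + 8 + 15 = 29 bars.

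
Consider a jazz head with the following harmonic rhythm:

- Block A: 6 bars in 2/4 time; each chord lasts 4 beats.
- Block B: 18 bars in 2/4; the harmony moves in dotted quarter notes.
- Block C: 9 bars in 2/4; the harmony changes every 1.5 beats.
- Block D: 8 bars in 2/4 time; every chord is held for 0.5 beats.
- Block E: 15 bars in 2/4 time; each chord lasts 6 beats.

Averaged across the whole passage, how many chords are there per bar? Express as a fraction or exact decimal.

A: 6 bars of 2 beats is 12 beats; at 4 beats each that's 3 chords.
B: 18 bars of 2 beats is 36 beats; at 1.5 beats each that's 24 chords.
C: 9 bars of 2 beats is 18 beats; at 1.5 beats each that's 12 chords.
D: 8 bars of 2 beats is 16 beats; at 0.5 beats each that's 32 chords.
E: 15 bars of 2 beats is 30 beats; at 6 beats each that's 5 chords.
Overall: 76 chords over 56 bars → 76/56 = 19/14 chords per bar.

19/14 chords per bar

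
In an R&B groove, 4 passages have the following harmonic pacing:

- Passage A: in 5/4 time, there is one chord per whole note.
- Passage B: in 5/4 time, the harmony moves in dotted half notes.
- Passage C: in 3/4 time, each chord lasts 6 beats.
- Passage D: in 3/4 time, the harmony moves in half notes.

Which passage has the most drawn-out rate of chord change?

Passage C

A: each chord is 4 beats in 5/4, so 1.25 per bar.
B: each chord is 3 beats in 5/4, so 5/3 per bar.
C: each chord is 6 beats in 3/4, so 0.5 per bar.
D: each chord is 2 beats in 3/4, so 1.5 per bar.
Slowest is C at 0.5 chords/bar.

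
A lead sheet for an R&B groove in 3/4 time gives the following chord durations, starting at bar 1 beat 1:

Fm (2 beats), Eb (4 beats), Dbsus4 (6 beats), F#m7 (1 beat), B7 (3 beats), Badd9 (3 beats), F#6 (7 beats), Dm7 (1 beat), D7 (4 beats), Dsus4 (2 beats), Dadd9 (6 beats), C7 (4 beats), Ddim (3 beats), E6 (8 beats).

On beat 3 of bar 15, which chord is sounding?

Ddim

Beat 3 of bar 15 is beat (15−1)×3 + 3 = 45 overall.
Running totals: Fm ends at 2, Eb ends at 6, Dbsus4 ends at 12, F#m7 ends at 13, B7 ends at 16, Badd9 ends at 19, F#6 ends at 26, Dm7 ends at 27, D7 ends at 31, Dsus4 ends at 33, Dadd9 ends at 39, C7 ends at 43, Ddim ends at 46.
Beat 45 falls within Ddim.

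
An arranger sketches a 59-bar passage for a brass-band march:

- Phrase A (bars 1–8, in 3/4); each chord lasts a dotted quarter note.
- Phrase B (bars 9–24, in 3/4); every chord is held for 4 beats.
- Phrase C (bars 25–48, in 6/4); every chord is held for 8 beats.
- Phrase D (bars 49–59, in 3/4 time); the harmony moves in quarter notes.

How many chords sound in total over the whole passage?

A has 24 beats and chords last 1.5 each, so 16 chords.
B has 48 beats and chords last 4 each, so 12 chords.
C has 144 beats and chords last 8 each, so 18 chords.
D has 33 beats and chords last 1 each, so 33 chords.
Total: 16 + 12 + 18 + 33 = 79.

79 chords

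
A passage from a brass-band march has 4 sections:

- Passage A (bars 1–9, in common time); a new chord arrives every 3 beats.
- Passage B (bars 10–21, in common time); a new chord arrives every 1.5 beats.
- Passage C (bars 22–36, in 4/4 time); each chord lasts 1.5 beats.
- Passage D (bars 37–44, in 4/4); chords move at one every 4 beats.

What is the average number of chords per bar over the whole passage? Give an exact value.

23/11 chords per bar

A: 9 × 4 = 36 beats ÷ 3 = 12 chords.
B: 12 × 4 = 48 beats ÷ 1.5 = 32 chords.
C: 15 × 4 = 60 beats ÷ 1.5 = 40 chords.
D: 8 × 4 = 32 beats ÷ 4 = 8 chords.
Overall: 92 chords over 44 bars → 92/44 = 23/11 chords per bar.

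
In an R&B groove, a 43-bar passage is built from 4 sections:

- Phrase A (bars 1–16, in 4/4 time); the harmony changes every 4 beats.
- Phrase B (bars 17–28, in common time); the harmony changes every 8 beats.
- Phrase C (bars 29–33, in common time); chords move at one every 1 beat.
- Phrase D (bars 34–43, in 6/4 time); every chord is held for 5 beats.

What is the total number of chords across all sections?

A has 64 beats and chords last 4 each, so 16 chords.
B has 48 beats and chords last 8 each, so 6 chords.
C has 20 beats and chords last 1 each, so 20 chords.
D has 60 beats and chords last 5 each, so 12 chords.
Total: 16 + 6 + 20 + 12 = 54.

54 chords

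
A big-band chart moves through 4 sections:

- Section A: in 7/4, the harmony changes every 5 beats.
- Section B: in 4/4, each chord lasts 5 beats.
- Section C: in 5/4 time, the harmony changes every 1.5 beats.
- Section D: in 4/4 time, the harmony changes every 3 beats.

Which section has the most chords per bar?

A: each chord is 5 beats in 7/4, so 1.4 per bar.
B: each chord is 5 beats in 4/4, so 0.8 per bar.
C: each chord is 1.5 beats in 5/4, so 10/3 per bar.
D: each chord is 3 beats in 4/4, so 4/3 per bar.
Fastest is C at 10/3 chords/bar.

Section C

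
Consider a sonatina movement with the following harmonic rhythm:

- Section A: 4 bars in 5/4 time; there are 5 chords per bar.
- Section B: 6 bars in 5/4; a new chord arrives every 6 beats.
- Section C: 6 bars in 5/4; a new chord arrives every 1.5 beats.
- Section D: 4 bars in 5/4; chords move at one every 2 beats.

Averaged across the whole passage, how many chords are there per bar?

2.75 chords per bar

A: 4 × 5 = 20 beats ÷ 1 = 20 chords.
B: 6 × 5 = 30 beats ÷ 6 = 5 chords.
C: 6 × 5 = 30 beats ÷ 1.5 = 20 chords.
D: 4 × 5 = 20 beats ÷ 2 = 10 chords.
Overall: 55 chords over 20 bars → 55/20 = 2.75 chords per bar.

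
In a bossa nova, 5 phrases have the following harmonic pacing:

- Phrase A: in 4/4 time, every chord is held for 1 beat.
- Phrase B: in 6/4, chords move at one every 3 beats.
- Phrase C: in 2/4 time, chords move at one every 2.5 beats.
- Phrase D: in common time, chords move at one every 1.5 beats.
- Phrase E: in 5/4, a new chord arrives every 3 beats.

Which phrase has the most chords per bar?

A: 4 beats/bar ÷ 1 beat/chord = 4 chords/bar.
B: 6 beats/bar ÷ 3 beats/chord = 2 chords/bar.
C: 2 beats/bar ÷ 2.5 beats/chord = 0.8 chords/bar.
D: 4 beats/bar ÷ 1.5 beats/chord = 8/3 chords/bar.
E: 5 beats/bar ÷ 3 beats/chord = 5/3 chords/bar.
Fastest is A at 4 chords/bar.

Phrase A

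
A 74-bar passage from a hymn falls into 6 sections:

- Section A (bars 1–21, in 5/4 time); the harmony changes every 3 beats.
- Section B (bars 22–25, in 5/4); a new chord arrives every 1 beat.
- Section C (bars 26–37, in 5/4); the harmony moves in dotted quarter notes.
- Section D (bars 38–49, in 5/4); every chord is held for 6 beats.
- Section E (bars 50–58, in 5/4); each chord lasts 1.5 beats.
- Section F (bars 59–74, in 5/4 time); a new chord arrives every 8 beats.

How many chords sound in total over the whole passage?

145 chords

A: 21·5 = 105 beats, 105/3 = 35 chords.
B: 4·5 = 20 beats, 20/1 = 20 chords.
C: 12·5 = 60 beats, 60/1.5 = 40 chords.
D: 12·5 = 60 beats, 60/6 = 10 chords.
E: 9·5 = 45 beats, 45/1.5 = 30 chords.
F: 16·5 = 80 beats, 80/8 = 10 chords.
Total: 35 + 20 + 40 + 10 + 30 + 10 = 145.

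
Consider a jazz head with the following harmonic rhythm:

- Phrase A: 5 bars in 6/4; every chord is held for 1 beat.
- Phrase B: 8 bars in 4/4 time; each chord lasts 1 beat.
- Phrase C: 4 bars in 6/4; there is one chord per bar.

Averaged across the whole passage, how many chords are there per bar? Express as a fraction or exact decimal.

66/17 chords per bar

A: 5 × 6 = 30 beats ÷ 1 = 30 chords.
B: 8 × 4 = 32 beats ÷ 1 = 32 chords.
C: 4 × 6 = 24 beats ÷ 6 = 4 chords.
Overall: 66 chords over 17 bars → 66/17 = 66/17 chords per bar.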